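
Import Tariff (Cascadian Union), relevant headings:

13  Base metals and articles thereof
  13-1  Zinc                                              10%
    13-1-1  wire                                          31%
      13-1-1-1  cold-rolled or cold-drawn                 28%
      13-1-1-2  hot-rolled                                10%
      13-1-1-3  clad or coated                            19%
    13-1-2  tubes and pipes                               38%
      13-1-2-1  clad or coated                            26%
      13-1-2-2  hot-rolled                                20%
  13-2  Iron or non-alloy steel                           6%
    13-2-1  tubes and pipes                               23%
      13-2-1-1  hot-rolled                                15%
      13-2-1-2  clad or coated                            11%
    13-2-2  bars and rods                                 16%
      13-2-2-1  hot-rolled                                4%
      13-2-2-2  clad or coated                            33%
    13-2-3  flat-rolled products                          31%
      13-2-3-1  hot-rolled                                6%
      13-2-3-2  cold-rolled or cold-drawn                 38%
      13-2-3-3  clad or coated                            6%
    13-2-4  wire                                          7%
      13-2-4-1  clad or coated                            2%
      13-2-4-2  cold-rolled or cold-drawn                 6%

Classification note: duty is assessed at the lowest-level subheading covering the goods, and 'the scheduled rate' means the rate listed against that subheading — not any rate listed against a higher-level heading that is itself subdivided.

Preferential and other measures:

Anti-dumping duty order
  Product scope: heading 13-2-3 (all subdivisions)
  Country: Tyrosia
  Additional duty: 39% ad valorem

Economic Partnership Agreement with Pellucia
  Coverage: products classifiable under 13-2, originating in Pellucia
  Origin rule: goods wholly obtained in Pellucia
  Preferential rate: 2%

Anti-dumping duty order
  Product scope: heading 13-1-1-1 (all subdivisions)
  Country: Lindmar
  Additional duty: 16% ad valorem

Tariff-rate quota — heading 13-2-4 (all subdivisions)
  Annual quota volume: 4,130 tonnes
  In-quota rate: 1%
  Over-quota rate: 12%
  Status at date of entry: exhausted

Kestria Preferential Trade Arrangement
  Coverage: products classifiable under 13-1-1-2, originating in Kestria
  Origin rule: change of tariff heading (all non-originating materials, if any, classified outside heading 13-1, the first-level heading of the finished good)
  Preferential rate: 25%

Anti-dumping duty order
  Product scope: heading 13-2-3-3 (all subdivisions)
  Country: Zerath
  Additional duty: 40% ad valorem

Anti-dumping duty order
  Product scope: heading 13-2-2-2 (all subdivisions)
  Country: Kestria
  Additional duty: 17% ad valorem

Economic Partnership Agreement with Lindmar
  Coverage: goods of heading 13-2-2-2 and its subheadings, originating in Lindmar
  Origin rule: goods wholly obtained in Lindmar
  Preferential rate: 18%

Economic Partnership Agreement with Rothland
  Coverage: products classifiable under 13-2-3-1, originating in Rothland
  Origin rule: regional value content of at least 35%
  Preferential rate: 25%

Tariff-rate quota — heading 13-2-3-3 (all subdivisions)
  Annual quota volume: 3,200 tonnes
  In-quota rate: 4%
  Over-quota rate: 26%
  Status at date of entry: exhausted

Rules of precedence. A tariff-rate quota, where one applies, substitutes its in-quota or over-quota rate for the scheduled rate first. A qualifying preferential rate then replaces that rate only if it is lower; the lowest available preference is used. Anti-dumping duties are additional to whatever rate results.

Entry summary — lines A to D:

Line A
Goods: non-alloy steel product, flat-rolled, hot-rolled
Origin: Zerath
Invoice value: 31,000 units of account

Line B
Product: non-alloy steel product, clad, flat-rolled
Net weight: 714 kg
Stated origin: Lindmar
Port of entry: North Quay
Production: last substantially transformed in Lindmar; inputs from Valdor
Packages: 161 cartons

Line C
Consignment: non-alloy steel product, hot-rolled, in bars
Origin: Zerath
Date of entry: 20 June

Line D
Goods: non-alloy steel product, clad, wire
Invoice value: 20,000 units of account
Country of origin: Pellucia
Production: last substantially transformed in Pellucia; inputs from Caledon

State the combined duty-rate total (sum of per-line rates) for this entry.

Line A: non-alloy steel → 13-2; flat-rolled → 13-2-3; hot-rolled → 13-2-3-1. Scheduled 6%. No special measure applies. → 6%.
Line B: non-alloy steel → 13-2; flat-rolled → 13-2-3; clad → 13-2-3-3. Scheduled 6%. quota on 13-2-3-3 exhausted → over-quota 26%; Lindmar agreement on 13-2-2-2: 13-2-3-3 not covered. → 26%.
Line C: non-alloy steel → 13-2; in bars → 13-2-2; hot-rolled → 13-2-2-1. Scheduled 4%. No special measure applies. → 4%.
Line D: non-alloy steel → 13-2; wire → 13-2-4; clad → 13-2-4-1. Scheduled 2%. quota on 13-2-4 exhausted → over-quota 12%; Pellucia agreement on 13-2: not wholly obtained. → 12%.
Sum: 6% + 26% + 4% + 12% = 48%.

48%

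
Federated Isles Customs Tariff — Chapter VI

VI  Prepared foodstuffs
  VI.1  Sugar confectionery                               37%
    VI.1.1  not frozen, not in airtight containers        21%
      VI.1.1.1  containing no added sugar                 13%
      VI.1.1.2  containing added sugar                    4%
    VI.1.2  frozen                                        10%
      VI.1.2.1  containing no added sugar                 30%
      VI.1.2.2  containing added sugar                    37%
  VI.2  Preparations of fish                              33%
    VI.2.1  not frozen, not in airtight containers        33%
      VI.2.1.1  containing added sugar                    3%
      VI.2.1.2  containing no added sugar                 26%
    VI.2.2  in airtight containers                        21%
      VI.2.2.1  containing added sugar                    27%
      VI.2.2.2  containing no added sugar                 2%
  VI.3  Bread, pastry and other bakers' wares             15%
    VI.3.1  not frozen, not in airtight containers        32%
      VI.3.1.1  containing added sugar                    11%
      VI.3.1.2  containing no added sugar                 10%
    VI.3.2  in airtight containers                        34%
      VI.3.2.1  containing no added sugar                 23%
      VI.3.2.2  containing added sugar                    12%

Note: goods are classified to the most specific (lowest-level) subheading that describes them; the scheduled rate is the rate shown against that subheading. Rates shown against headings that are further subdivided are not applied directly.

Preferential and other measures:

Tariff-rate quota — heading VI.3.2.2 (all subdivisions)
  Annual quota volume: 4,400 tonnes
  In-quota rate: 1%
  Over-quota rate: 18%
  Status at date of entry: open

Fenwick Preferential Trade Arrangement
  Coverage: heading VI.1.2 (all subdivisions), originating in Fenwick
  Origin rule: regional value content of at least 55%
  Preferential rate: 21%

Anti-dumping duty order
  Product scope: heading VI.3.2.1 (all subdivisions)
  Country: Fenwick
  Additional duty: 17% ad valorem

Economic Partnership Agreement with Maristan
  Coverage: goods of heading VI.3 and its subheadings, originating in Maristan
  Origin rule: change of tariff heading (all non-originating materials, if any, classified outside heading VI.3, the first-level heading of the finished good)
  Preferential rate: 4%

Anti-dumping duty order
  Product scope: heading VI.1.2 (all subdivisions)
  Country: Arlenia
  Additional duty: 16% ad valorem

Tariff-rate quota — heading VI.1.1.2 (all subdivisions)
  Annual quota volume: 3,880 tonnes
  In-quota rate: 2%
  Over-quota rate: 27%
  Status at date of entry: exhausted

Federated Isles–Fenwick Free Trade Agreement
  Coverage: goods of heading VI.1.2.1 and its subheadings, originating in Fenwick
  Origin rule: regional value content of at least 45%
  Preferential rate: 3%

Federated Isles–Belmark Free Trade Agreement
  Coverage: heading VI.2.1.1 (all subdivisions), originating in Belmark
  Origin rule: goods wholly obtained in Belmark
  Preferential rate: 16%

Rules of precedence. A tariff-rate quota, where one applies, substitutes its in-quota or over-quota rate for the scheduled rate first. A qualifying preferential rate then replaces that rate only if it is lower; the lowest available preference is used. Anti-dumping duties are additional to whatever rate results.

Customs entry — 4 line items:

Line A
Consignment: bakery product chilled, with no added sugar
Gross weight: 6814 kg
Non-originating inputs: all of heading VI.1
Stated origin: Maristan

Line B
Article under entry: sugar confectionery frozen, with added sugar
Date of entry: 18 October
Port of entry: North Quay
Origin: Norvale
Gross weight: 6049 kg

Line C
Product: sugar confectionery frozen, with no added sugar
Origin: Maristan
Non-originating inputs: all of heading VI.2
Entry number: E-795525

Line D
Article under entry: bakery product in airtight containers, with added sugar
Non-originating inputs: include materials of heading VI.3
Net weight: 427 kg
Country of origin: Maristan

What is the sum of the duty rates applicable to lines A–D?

Line A: bakery product → VI.3; chilled → VI.3.1; with no added sugar → VI.3.1.2. Scheduled 10%. Maristan agreement on VI.3: CTH met → 4% available; preferential 4%. → 4%.
Line B: sugar confectionery → VI.1; frozen → VI.1.2; with added sugar → VI.1.2.2. Scheduled 37%. No special measure applies. → 37%.
Line C: sugar confectionery → VI.1; frozen → VI.1.2; with no added sugar → VI.1.2.1. Scheduled 30%. Maristan agreement on VI.3: VI.1.2.1 not covered. → 30%.
Line D: bakery product → VI.3; in airtight containers → VI.3.2; with added sugar → VI.3.2.2. Scheduled 12%. quota on VI.3.2.2 open → in-quota 1%; Maristan agreement on VI.3: CTH not met. → 1%.
Sum: 4% + 37% + 30% + 1% = 72%.

72%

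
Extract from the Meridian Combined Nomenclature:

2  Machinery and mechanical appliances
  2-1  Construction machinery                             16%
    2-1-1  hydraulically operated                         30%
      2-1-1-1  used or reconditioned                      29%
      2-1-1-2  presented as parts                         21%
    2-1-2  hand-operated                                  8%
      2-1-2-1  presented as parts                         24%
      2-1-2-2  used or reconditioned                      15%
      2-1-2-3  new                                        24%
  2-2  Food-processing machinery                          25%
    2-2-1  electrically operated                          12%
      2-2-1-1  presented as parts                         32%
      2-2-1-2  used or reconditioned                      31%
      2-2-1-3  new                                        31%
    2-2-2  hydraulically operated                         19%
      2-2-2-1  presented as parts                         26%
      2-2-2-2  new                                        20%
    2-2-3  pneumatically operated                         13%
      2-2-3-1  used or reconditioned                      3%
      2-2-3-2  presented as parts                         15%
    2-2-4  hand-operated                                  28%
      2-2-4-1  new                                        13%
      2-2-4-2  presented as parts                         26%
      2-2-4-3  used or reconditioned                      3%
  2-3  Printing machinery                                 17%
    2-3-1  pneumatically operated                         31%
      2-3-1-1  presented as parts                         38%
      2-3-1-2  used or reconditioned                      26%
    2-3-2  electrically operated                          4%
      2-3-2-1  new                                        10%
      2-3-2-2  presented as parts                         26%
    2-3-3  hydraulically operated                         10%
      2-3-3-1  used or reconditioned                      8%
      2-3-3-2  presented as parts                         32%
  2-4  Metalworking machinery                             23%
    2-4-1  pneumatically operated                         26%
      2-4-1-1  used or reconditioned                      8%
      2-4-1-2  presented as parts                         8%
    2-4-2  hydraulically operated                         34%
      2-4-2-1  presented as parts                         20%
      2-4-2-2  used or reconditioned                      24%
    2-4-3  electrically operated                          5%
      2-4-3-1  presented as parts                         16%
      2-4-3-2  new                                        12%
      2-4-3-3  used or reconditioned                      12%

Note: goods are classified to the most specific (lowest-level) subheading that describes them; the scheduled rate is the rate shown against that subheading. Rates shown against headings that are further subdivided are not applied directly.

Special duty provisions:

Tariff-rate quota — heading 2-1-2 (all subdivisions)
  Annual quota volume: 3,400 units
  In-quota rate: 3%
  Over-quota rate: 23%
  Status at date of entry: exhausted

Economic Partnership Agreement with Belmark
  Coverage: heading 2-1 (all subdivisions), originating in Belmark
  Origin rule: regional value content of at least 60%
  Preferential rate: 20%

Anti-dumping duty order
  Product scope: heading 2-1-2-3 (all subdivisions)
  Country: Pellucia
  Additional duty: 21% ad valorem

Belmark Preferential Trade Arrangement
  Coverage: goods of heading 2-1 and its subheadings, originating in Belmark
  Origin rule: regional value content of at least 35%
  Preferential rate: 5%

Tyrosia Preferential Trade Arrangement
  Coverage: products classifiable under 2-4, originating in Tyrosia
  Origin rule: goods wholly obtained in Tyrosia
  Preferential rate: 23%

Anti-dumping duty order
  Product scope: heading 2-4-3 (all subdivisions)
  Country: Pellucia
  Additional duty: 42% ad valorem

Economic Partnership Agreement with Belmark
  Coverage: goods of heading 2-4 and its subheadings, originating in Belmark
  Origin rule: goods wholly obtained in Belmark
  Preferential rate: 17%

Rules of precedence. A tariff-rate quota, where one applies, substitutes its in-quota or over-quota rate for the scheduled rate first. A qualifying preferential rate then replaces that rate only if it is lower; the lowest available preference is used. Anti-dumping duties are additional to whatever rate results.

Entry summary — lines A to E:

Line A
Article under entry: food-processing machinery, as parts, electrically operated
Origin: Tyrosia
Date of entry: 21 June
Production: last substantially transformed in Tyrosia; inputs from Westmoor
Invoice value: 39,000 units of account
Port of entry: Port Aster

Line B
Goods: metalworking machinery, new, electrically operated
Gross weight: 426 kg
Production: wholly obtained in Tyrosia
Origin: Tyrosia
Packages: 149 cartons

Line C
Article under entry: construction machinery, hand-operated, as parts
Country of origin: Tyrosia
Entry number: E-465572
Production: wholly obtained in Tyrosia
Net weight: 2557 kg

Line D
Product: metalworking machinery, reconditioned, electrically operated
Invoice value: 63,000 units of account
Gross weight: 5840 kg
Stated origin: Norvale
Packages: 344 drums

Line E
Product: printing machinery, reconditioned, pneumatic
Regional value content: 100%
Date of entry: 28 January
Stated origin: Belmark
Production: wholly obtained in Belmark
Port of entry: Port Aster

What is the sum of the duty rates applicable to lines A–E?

Line A: food-processing → 2-2; electrically operated → 2-2-1; as parts → 2-2-1-1. Scheduled 32%. Tyrosia agreement on 2-4: 2-2-1-1 not covered. → 32%.
Line B: metalworking → 2-4; electrically operated → 2-4-3; new → 2-4-3-2. Scheduled 12%. Tyrosia agreement on 2-4: wholly obtained → 23% available; preference 23% not lower than 12% → no reduction. → 12%.
Line C: construction → 2-1; hand-operated → 2-1-2; as parts → 2-1-2-1. Scheduled 24%. quota on 2-1-2 exhausted → over-quota 23%; Tyrosia agreement on 2-4: 2-1-2-1 not covered. → 23%.
Line D: metalworking → 2-4; electrically operated → 2-4-3; reconditioned → 2-4-3-3. Scheduled 12%. No special measure applies. → 12%.
Line E: printing → 2-3; pneumatic → 2-3-1; reconditioned → 2-3-1-2. Scheduled 26%. Belmark agreement on 2-1: 2-3-1-2 not covered; Belmark agreement on 2-1: 2-3-1-2 not covered; Belmark agreement on 2-4: 2-3-1-2 not covered. → 26%.
Sum: 32% + 12% + 23% + 12% + 26% = 105%.

105%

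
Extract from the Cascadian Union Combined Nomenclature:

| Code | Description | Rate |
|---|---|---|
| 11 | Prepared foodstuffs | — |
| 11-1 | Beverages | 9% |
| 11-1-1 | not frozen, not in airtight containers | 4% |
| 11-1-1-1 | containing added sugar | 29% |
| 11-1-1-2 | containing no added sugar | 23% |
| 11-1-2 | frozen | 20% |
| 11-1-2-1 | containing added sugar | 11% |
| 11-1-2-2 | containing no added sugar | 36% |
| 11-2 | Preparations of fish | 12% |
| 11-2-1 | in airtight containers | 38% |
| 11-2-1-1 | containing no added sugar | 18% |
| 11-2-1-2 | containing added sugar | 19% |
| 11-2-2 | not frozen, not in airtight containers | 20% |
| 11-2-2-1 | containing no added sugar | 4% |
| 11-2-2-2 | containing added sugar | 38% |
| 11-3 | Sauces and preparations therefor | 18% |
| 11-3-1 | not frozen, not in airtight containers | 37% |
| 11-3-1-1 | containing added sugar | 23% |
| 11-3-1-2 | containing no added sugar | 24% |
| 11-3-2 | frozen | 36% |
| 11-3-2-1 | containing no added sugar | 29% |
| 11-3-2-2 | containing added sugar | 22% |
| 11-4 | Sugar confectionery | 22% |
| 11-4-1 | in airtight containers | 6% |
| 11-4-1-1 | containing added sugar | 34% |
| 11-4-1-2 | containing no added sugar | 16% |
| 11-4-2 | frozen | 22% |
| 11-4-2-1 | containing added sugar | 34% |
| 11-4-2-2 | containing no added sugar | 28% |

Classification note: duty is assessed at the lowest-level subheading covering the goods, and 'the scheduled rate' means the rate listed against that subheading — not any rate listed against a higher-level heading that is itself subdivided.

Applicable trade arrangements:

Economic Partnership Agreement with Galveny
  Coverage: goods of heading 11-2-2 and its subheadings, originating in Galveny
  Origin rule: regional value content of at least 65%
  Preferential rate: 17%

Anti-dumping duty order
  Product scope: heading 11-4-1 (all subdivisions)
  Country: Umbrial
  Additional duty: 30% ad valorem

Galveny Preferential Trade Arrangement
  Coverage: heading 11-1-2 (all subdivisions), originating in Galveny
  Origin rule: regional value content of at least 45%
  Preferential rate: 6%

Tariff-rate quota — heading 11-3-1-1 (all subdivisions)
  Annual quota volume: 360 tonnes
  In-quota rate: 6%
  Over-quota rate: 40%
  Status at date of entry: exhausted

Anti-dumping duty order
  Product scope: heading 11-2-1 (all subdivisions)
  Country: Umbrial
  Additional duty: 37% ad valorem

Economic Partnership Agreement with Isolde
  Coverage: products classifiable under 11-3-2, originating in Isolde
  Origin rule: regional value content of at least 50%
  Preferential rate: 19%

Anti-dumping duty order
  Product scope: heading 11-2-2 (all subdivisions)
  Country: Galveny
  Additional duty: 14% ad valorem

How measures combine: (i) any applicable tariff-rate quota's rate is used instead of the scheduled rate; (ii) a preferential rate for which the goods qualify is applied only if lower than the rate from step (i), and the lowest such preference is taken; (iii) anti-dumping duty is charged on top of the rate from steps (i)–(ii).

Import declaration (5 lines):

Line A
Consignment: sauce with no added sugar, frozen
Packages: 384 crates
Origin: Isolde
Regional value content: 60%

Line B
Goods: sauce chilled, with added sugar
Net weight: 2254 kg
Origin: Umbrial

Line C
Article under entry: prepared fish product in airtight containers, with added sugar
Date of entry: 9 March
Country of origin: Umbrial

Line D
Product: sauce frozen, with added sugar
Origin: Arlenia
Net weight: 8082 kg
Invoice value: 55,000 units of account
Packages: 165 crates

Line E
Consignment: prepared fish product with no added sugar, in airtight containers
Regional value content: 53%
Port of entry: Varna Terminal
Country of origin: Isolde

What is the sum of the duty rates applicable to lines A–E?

Line A: sauce → 11-3; frozen → 11-3-2; with no added sugar → 11-3-2-1. Scheduled 29%. Isolde agreement on 11-3-2: RVC ≥ 50% → 19% available; preferential 19%. → 19%.
Line B: sauce → 11-3; chilled → 11-3-1; with added sugar → 11-3-1-1. Scheduled 23%. quota on 11-3-1-1 exhausted → over-quota 40%. → 40%.
Line C: prepared fish product → 11-2; in airtight containers → 11-2-1; with added sugar → 11-2-1-2. Scheduled 19%. anti-dumping (Umbrial, 11-2-1): +37%; total 19% + 37% = 56%. → 56%.
Line D: sauce → 11-3; frozen → 11-3-2; with added sugar → 11-3-2-2. Scheduled 22%. No special measure applies. → 22%.
Line E: prepared fish product → 11-2; in airtight containers → 11-2-1; with no added sugar → 11-2-1-1. Scheduled 18%. Isolde agreement on 11-3-2: 11-2-1-1 not covered. → 18%.
Sum: 19% + 40% + 56% + 22% + 18% = 155%.

155%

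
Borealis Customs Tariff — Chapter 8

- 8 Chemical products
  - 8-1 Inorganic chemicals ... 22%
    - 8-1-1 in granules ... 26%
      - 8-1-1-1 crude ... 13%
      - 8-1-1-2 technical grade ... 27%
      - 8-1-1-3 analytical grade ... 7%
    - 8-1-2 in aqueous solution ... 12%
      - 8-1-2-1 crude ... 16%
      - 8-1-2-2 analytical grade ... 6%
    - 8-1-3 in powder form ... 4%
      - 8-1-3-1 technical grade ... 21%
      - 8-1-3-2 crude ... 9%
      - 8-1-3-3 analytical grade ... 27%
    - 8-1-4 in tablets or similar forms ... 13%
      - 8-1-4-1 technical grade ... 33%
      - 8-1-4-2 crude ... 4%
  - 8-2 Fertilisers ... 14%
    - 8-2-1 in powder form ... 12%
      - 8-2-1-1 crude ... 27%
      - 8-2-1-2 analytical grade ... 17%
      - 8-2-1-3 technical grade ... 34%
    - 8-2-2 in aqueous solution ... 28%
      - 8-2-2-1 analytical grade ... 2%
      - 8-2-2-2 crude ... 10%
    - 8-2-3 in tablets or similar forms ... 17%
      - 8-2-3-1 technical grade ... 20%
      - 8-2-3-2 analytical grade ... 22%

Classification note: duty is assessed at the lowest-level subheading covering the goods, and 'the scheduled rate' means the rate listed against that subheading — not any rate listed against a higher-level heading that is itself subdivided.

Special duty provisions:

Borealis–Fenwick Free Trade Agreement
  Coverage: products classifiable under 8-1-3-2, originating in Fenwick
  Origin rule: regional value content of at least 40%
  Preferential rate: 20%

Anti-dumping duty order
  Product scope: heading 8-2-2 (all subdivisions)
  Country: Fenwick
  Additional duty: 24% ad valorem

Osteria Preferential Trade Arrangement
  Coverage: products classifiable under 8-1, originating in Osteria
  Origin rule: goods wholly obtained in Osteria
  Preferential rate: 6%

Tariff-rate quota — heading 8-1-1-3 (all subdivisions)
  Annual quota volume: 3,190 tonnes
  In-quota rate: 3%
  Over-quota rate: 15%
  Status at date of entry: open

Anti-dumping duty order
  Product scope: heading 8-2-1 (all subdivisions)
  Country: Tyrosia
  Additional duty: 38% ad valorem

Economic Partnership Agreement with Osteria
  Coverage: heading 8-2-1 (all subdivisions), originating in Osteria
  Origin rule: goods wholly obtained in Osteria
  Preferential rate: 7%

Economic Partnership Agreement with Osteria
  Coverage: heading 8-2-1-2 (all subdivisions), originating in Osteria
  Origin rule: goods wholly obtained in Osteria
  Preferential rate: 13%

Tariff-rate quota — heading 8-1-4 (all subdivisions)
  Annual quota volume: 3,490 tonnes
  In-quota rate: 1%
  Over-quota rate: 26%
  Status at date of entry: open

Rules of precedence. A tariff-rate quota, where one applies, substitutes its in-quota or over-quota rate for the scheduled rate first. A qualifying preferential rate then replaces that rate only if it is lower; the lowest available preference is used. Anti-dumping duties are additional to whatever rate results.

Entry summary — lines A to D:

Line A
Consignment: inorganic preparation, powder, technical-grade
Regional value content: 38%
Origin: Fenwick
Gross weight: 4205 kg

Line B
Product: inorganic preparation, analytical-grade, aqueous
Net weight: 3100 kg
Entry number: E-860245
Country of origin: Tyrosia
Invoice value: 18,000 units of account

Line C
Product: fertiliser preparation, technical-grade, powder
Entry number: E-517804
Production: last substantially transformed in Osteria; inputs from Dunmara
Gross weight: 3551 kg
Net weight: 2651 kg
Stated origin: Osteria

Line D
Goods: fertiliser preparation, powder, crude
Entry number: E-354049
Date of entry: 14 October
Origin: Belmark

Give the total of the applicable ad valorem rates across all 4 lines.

Line A: inorganic → 8-1; powder → 8-1-3; technical-grade → 8-1-3-1. Scheduled 21%. Fenwick agreement on 8-1-3-2: 8-1-3-1 not covered. → 21%.
Line B: inorganic → 8-1; aqueous → 8-1-2; analytical-grade → 8-1-2-2. Scheduled 6%. No special measure applies. → 6%.
Line C: fertiliser → 8-2; powder → 8-2-1; technical-grade → 8-2-1-3. Scheduled 34%. Osteria agreement on 8-1: 8-2-1-3 not covered; Osteria agreement on 8-2-1: not wholly obtained; Osteria agreement on 8-2-1-2: 8-2-1-3 not covered. → 34%.
Line D: fertiliser → 8-2; powder → 8-2-1; crude → 8-2-1-1. Scheduled 27%. No special measure applies. → 27%.
Sum: 21% + 6% + 34% + 27% = 88%.

88%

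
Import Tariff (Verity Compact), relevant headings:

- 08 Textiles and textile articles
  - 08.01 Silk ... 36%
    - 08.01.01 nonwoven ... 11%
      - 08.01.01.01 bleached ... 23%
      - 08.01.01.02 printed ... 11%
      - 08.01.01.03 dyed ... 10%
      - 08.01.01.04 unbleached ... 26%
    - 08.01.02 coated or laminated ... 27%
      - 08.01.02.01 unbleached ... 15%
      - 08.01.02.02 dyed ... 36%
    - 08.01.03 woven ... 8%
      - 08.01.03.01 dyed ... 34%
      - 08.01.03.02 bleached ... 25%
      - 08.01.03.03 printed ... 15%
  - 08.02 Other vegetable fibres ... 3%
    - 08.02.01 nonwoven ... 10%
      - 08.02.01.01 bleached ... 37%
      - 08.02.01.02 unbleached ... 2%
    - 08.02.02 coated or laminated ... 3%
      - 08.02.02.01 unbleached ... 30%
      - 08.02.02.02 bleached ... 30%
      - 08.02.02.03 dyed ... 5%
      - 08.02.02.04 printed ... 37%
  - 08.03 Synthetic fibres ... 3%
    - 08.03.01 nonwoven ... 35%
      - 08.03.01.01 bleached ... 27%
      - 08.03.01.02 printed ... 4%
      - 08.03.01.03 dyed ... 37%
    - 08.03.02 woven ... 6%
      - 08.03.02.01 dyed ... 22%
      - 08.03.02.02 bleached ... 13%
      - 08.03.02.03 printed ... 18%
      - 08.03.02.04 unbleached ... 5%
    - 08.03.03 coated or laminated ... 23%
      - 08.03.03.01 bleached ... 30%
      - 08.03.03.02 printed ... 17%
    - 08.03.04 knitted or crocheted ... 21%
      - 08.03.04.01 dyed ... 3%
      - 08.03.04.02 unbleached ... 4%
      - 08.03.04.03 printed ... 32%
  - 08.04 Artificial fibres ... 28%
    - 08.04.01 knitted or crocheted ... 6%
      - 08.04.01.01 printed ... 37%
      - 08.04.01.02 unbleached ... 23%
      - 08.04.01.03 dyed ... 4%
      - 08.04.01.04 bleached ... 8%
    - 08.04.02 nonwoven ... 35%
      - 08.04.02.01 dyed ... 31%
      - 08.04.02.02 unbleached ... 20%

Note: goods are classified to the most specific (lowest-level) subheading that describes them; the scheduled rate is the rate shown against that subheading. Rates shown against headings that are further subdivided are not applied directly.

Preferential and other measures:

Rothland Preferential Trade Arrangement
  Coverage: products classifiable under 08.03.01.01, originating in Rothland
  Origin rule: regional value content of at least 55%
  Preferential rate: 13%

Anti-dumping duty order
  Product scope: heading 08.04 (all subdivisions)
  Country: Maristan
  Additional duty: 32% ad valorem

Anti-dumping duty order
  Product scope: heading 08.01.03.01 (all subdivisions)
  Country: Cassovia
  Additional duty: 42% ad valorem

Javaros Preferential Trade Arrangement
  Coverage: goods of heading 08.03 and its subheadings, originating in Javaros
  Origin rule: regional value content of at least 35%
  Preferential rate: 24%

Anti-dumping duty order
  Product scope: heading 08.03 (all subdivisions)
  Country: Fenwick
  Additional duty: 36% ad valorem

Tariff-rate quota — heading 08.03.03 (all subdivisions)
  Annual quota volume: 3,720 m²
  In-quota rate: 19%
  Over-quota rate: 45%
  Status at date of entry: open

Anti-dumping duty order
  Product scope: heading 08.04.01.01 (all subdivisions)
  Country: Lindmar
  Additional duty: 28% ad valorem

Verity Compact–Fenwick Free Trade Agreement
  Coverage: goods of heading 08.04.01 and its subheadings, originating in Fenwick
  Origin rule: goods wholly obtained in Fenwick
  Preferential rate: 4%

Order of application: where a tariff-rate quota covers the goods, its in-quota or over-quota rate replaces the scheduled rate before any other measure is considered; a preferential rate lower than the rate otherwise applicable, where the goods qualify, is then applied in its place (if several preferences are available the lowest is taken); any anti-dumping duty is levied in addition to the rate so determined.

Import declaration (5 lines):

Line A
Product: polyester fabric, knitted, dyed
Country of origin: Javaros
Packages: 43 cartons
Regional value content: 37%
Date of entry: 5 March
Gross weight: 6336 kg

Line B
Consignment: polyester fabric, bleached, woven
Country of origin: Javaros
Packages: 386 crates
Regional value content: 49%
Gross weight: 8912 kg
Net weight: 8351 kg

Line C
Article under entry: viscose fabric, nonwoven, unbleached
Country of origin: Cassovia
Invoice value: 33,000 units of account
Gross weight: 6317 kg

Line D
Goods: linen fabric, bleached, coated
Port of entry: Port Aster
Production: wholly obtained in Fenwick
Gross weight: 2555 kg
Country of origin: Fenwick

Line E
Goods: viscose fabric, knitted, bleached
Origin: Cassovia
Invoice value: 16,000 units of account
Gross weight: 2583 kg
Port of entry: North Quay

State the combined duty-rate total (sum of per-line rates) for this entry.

74%

Line A: polyester → 08.03; knitted → 08.03.04; dyed → 08.03.04.01. Scheduled 3%. Javaros agreement on 08.03: RVC ≥ 35% → 24% available; preference 24% not lower than 3% → no reduction. → 3%.
Line B: polyester → 08.03; woven → 08.03.02; bleached → 08.03.02.02. Scheduled 13%. Javaros agreement on 08.03: RVC ≥ 35% → 24% available; preference 24% not lower than 13% → no reduction. → 13%.
Line C: viscose → 08.04; nonwoven → 08.04.02; unbleached → 08.04.02.02. Scheduled 20%. No special measure applies. → 20%.
Line D: linen → 08.02; coated → 08.02.02; bleached → 08.02.02.02. Scheduled 30%. Fenwick agreement on 08.04.01: 08.02.02.02 not covered. → 30%.
Line E: viscose → 08.04; knitted → 08.04.01; bleached → 08.04.01.04. Scheduled 8%. No special measure applies. → 8%.
Sum: 3% + 13% + 20% + 30% + 8% = 74%.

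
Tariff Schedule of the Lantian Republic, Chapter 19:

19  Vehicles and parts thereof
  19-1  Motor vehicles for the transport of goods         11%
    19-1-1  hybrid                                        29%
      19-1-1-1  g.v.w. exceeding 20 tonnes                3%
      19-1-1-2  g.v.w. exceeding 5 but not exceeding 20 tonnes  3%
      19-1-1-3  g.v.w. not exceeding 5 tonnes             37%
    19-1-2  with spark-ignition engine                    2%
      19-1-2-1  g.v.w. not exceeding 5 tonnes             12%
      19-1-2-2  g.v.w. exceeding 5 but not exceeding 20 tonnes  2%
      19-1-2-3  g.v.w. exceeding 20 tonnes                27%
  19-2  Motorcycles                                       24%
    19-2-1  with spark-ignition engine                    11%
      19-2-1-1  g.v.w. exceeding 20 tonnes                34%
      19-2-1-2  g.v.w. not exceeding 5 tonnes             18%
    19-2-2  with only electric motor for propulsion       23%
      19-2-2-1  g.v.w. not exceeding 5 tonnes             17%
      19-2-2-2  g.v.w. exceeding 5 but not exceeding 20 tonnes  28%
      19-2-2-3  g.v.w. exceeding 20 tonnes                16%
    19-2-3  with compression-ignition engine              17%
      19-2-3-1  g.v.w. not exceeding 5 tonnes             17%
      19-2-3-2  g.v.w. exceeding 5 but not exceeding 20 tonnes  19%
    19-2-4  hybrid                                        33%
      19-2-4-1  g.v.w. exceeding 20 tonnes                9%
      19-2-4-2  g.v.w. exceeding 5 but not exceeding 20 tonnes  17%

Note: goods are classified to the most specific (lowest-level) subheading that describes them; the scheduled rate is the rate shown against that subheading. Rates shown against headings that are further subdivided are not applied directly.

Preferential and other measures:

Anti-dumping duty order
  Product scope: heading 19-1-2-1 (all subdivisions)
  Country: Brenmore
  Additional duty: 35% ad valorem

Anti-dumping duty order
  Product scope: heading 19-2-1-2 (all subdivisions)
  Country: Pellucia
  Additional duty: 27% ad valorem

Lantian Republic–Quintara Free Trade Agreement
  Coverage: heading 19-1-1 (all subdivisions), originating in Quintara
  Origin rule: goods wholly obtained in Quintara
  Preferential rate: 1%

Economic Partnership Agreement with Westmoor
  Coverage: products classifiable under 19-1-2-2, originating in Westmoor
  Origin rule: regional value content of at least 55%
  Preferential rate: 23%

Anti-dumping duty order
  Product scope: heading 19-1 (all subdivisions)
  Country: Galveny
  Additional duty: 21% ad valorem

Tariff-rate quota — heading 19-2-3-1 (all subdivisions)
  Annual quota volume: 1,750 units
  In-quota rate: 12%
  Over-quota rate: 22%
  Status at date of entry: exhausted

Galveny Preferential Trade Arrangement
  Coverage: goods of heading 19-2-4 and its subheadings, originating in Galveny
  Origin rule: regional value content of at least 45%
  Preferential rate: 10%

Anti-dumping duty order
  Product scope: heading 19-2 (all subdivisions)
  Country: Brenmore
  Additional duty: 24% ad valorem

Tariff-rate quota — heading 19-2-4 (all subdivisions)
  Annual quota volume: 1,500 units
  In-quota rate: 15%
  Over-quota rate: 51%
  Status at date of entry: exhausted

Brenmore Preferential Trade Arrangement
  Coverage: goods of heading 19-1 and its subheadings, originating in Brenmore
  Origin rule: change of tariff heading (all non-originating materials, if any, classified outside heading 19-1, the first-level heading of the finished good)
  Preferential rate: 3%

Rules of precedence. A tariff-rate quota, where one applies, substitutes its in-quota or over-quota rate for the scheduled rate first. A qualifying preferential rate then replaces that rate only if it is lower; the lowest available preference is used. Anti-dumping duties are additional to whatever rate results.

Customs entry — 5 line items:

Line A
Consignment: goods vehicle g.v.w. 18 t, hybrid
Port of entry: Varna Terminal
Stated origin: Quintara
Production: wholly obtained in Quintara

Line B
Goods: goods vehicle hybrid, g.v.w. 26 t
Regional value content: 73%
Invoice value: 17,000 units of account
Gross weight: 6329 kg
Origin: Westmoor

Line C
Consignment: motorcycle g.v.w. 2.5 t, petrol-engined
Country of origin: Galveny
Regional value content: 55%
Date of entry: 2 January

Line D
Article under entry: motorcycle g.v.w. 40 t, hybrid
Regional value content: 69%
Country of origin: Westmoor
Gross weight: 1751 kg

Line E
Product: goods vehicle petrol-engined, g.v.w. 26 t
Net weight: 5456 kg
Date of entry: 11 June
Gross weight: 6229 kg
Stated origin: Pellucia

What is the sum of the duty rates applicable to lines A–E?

100%

Line A: goods vehicle → 19-1; hybrid → 19-1-1; g.v.w. 18 t → 19-1-1-2. Scheduled 3%. Quintara agreement on 19-1-1: wholly obtained → 1% available; preferential 1%. → 1%.
Line B: goods vehicle → 19-1; hybrid → 19-1-1; g.v.w. 26 t → 19-1-1-1. Scheduled 3%. Westmoor agreement on 19-1-2-2: 19-1-1-1 not covered. → 3%.
Line C: motorcycle → 19-2; petrol-engined → 19-2-1; g.v.w. 2.5 t → 19-2-1-2. Scheduled 18%. Galveny agreement on 19-2-4: 19-2-1-2 not covered. → 18%.
Line D: motorcycle → 19-2; hybrid → 19-2-4; g.v.w. 40 t → 19-2-4-1. Scheduled 9%. quota on 19-2-4 exhausted → over-quota 51%; Westmoor agreement on 19-1-2-2: 19-2-4-1 not covered. → 51%.
Line E: goods vehicle → 19-1; petrol-engined → 19-1-2; g.v.w. 26 t → 19-1-2-3. Scheduled 27%. No special measure applies. → 27%.
Sum: 1% + 3% + 18% + 51% + 27% = 100%.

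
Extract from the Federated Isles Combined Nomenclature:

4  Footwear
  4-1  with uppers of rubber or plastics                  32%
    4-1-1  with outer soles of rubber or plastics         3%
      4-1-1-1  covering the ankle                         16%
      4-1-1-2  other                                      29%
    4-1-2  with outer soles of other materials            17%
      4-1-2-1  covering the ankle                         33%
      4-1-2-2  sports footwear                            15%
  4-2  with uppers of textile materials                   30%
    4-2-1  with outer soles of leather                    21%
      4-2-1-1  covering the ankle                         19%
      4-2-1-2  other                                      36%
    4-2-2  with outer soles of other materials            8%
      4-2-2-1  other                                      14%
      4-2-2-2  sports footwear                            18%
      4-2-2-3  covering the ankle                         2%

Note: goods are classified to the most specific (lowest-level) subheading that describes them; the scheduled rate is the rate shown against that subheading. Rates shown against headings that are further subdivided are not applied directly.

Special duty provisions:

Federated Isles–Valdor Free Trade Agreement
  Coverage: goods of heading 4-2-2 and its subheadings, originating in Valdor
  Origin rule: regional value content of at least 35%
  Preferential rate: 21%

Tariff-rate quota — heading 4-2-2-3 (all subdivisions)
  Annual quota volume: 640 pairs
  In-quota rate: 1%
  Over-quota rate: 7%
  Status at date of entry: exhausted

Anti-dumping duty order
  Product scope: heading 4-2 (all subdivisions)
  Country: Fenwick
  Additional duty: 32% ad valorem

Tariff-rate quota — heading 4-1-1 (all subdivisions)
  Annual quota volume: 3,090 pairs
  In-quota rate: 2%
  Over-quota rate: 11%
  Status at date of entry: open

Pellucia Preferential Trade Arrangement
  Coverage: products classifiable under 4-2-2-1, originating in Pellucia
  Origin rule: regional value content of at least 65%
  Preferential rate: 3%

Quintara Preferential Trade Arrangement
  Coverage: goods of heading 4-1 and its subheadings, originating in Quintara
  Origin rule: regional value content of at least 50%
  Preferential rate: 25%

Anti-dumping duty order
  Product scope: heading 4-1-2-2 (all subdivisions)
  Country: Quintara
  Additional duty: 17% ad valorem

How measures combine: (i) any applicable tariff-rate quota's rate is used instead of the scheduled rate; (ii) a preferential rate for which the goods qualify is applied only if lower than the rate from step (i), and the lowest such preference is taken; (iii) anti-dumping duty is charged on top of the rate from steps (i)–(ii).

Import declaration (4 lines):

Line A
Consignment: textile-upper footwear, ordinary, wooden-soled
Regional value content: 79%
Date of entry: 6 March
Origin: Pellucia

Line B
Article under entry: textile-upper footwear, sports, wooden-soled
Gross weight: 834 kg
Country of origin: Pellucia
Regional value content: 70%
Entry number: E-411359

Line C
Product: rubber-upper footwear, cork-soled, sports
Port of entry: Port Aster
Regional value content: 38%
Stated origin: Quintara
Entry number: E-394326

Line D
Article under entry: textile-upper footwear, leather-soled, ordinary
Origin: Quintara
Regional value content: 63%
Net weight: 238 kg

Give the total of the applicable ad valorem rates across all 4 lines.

89%

Line A: textile-upper → 4-2; wooden-soled → 4-2-2; ordinary → 4-2-2-1. Scheduled 14%. Pellucia agreement on 4-2-2-1: RVC ≥ 65% → 3% available; preferential 3%. → 3%.
Line B: textile-upper → 4-2; wooden-soled → 4-2-2; sports → 4-2-2-2. Scheduled 18%. Pellucia agreement on 4-2-2-1: 4-2-2-2 not covered. → 18%.
Line C: rubber-upper → 4-1; cork-soled → 4-1-2; sports → 4-1-2-2. Scheduled 15%. Quintara agreement on 4-1: RVC < 50%; anti-dumping (Quintara, 4-1-2-2): +17%; total 15% + 17% = 32%. → 32%.
Line D: textile-upper → 4-2; leather-soled → 4-2-1; ordinary → 4-2-1-2. Scheduled 36%. Quintara agreement on 4-1: 4-2-1-2 not covered. → 36%.
Sum: 3% + 18% + 32% + 36% = 89%.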